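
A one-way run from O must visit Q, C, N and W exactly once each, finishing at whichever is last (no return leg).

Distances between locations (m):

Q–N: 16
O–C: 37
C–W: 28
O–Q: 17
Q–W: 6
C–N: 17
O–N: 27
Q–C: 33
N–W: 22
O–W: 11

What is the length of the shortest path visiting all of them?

There are 4! = 24 possible orderings.
O → Q → C → N → W: 17+33+17+22 = 89
O → Q → C → W → N: 17+33+28+22 = 100
O → Q → N → C → W: 17+16+17+28 = 78
O → Q → N → W → C: 17+16+22+28 = 83
O → Q → W → C → N: 17+6+28+17 = 68
O → Q → W → N → C: 17+6+22+17 = 62
O → C → Q → N → W: 37+33+16+22 = 108
O → C → Q → W → N: 37+33+6+22 = 98
O → C → N → Q → W: 37+17+16+6 = 76
O → C → N → W → Q: 37+17+22+6 = 82
O → C → W → Q → N: 37+28+6+16 = 87
O → C → W → N → Q: 37+28+22+16 = 103
O → N → Q → C → W: 27+16+33+28 = 104
O → N → Q → W → C: 27+16+6+28 = 77
… (10 more)
O → W → Q → N → C: 11+6+16+17 = 50  ← best
The minimum is 50.
One shortest path: O → W → Q → N → C.

Shortest open route: 50 m.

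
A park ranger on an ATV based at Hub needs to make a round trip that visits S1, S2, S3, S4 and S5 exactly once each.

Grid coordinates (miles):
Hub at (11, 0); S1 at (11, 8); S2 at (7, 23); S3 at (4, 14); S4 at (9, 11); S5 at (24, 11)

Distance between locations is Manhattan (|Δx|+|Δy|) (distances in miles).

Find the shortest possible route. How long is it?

There are 60 distinct closed tours to check (reversals are equivalent).
Hub-S1-S2-S3-S4-S5-Hub: 8+19+12+8+15+24 = 86
Hub-S1-S2-S3-S5-S4-Hub: 8+19+12+23+15+13 = 90
Hub-S1-S2-S4-S3-S5-Hub: 8+19+14+8+23+24 = 96
Hub-S1-S2-S4-S5-S3-Hub: 8+19+14+15+23+21 = 100
Hub-S1-S2-S5-S3-S4-Hub: 8+19+29+23+8+13 = 100
Hub-S1-S2-S5-S4-S3-Hub: 8+19+29+15+8+21 = 100
Hub-S1-S3-S2-S4-S5-Hub: 8+13+12+14+15+24 = 86
Hub-S1-S3-S2-S5-S4-Hub: 8+13+12+29+15+13 = 90
Hub-S1-S3-S4-S2-S5-Hub: 8+13+8+14+29+24 = 96
Hub-S1-S3-S4-S5-S2-Hub: 8+13+8+15+29+27 = 100
Hub-S1-S3-S5-S2-S4-Hub: 8+13+23+29+14+13 = 100
Hub-S1-S3-S5-S4-S2-Hub: 8+13+23+15+14+27 = 100
Hub-S1-S4-S2-S3-S5-Hub: 8+5+14+12+23+24 = 86
Hub-S1-S4-S2-S5-S3-Hub: 8+5+14+29+23+21 = 100
… (46 more)
The minimum is 86.
One optimal route: Hub → S1 → S2 → S3 → S4 → S5 → Hub (or its reverse).

Minimum total distance: 86 miles.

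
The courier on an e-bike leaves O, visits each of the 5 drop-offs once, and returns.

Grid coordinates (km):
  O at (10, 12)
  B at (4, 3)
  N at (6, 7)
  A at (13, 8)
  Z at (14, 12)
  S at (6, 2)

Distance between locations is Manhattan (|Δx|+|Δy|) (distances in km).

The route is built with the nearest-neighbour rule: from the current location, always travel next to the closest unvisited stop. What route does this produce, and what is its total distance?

Total distance 40 km via the nearest-neighbour route O → Z → A → N → S → B → O.

From O: distances to unvisited — Z=4, A=7, N=9, S=14, B=15. Nearest is Z (4).
From Z: distances to unvisited — A=5, N=13, S=18, B=19. Nearest is A (5).
From A: distances to unvisited — N=8, S=13, B=14. Nearest is N (8).
From N: distances to unvisited — S=5, B=6. Nearest is S (5).
From S: distances to unvisited — B=3. Nearest is B (3).
Return B→O: 15.
Total = 4 + 5 + 8 + 5 + 3 + 15 = 40.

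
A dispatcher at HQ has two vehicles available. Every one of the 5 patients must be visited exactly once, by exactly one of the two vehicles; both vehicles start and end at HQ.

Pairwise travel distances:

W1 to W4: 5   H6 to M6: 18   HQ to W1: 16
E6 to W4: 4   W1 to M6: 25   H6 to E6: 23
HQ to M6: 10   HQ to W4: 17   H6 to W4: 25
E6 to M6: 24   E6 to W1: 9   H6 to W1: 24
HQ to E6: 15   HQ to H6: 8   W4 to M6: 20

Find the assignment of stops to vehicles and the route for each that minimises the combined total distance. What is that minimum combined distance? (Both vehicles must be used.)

Minimum combined distance: 75.

There are 2^4 − 1 = 15 ways to divide the 5 stops into two non-empty groups. For each, the best each vehicle can do is its own shortest tour through its group:
  {H6} + {E6, W1, W4, M6}: 16 + 59 = 75
  {E6} + {H6, W1, W4, M6}: 30 + 67 = 97
  {H6, E6} + {W1, W4, M6}: 46 + 51 = 97
  {W1} + {H6, E6, W4, M6}: 32 + 65 = 97
  {H6, W1} + {E6, W4, M6}: 48 + 49 = 97
  {E6, W1} + {H6, W4, M6}: 40 + 63 = 103
  … (15 splits in total)
Best: vehicle 1 HQ → H6 → HQ = 16; vehicle 2 HQ → E6 → W1 → W4 → M6 → HQ = 59; combined 75.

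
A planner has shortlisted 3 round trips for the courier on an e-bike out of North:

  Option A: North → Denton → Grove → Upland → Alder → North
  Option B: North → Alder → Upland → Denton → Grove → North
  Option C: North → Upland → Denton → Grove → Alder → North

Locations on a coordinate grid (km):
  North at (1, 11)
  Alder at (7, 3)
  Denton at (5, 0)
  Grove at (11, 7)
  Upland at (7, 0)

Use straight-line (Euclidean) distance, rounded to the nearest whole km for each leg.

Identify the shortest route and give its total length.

Shortest is Option B, total 35 km.

Option A: 12 + 9 + 8 + 3 + 10 = 42
Option B: 10 + 3 + 2 + 9 + 11 = 35
Option C: 13 + 2 + 9 + 6 + 10 = 40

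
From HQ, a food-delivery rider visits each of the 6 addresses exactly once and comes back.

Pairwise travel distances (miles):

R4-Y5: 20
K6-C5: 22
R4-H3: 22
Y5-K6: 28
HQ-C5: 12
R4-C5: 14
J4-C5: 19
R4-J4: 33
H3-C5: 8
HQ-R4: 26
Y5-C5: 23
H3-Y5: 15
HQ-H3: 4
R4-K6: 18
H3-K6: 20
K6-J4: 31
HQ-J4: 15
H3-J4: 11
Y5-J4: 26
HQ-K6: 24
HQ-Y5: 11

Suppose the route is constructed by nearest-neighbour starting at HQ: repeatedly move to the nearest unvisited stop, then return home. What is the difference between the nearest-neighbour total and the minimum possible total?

The nearest-neighbour route is 8 miles longer than optimal.

From HQ: H3=4, Y5=11, C5=12, J4=15, K6=24, R4=26 → choose H3 (4).
From H3: C5=8, J4=11, Y5=15, K6=20, R4=22 → choose C5 (8).
From C5: R4=14, J4=19, K6=22, Y5=23 → choose R4 (14).
From R4: K6=18, Y5=20, J4=33 → choose K6 (18).
From K6: Y5=28, J4=31 → choose Y5 (28).
From Y5: J4=26 → choose J4 (26).
NN route HQ → H3 → C5 → R4 → K6 → Y5 → J4 → HQ costs 113.
Optimal: HQ → H3 → J4 → C5 → R4 → K6 → Y5 → HQ costs 105 (by enumerating all 360 distinct tours).
Excess = 113 − 105 = 8.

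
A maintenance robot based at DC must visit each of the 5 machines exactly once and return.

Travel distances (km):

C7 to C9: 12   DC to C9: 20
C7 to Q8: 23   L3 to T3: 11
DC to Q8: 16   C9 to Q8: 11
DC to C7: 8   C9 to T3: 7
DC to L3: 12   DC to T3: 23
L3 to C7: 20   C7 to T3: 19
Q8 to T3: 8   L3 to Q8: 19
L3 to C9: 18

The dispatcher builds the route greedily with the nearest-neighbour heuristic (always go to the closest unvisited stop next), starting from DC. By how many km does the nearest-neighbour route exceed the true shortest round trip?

DC: C7=8, L3=12, Q8=16, C9=20, T3=23 ⇒ C7
C7: C9=12, T3=19, L3=20, Q8=23 ⇒ C9
C9: T3=7, Q8=11, L3=18 ⇒ T3
T3: Q8=8, L3=11 ⇒ Q8
Q8: L3=19 ⇒ L3
NN route DC → C7 → C9 → T3 → Q8 → L3 → DC costs 66.
Optimal: DC → L3 → T3 → Q8 → C9 → C7 → DC costs 62 (by enumerating all 60 distinct tours).
Excess = 66 − 62 = 4.

Excess over optimum: 4 km.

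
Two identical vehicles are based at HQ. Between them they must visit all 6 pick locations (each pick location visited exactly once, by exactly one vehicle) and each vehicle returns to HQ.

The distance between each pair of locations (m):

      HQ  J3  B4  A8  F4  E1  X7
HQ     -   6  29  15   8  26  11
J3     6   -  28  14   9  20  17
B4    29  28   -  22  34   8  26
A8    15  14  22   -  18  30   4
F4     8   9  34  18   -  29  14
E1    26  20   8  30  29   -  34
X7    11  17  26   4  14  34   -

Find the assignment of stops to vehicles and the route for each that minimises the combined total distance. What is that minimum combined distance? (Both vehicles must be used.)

Minimum combined distance: 87 m.

There are 2^5 − 1 = 31 ways to divide the 6 stops into two non-empty groups. For each, the best each vehicle can do is its own shortest tour through its group:
  {J3} + {B4, A8, F4, E1, X7}: 12 + 82 = 94
  {B4} + {J3, A8, F4, E1, X7}: 58 + 82 = 140
  {J3, B4} + {A8, F4, E1, X7}: 63 + 82 = 145
  {A8} + {J3, B4, F4, E1, X7}: 30 + 82 = 112
  {J3, A8} + {B4, F4, E1, X7}: 35 + 82 = 117
  {B4, A8} + {J3, F4, E1, X7}: 66 + 80 = 146
  … (31 splits in total)
  {F4} + {J3, B4, A8, E1, X7}: 16 + 71 = 87  ← best
Best: vehicle 1 HQ → F4 → HQ = 16; vehicle 2 HQ → J3 → E1 → B4 → A8 → X7 → HQ = 71; combined 87.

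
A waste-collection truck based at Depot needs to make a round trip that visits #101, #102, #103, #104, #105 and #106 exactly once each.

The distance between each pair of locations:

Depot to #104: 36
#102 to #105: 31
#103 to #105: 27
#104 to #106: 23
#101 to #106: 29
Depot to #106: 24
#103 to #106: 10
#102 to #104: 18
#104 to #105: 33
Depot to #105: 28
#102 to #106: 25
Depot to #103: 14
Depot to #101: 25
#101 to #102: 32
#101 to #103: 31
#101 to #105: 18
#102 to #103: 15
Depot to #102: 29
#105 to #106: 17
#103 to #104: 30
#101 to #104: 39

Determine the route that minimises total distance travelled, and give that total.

With 6 stops there are 6!/2 = 360 distinct round trips (a route and its reverse cost the same).
Depot → #101 → #102 → #103 → #104 → #105 → #106 → Depot: 25+32+15+30+33+17+24 = 176
Depot → #101 → #102 → #103 → #104 → #106 → #105 → Depot: 25+32+15+30+23+17+28 = 170
Depot → #101 → #102 → #103 → #105 → #104 → #106 → Depot: 25+32+15+27+33+23+24 = 179
Depot → #101 → #102 → #103 → #105 → #106 → #104 → Depot: 25+32+15+27+17+23+36 = 175
Depot → #101 → #102 → #103 → #106 → #104 → #105 → Depot: 25+32+15+10+23+33+28 = 166
Depot → #101 → #102 → #103 → #106 → #105 → #104 → Depot: 25+32+15+10+17+33+36 = 168
Depot → #101 → #102 → #104 → #103 → #105 → #106 → Depot: 25+32+18+30+27+17+24 = 173
Depot → #101 → #102 → #104 → #103 → #106 → #105 → Depot: 25+32+18+30+10+17+28 = 160
… (352 more)
Depot → #101 → #105 → #106 → #104 → #102 → #103 → Depot: 25+18+17+23+18+15+14 = 130  ← best
The minimum is 130.
One optimal route: Depot → #101 → #105 → #106 → #104 → #102 → #103 → Depot (or its reverse).

Minimum total distance: 130.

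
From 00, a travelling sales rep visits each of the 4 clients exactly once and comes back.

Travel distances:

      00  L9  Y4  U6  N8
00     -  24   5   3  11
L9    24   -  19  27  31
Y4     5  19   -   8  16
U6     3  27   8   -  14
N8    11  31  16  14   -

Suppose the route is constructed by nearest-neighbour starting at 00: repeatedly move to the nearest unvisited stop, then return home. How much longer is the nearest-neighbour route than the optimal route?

10 longer than the optimal tour.

From 00: U6=3, Y4=5, N8=11, L9=24 → choose U6 (3).
From U6: Y4=8, N8=14, L9=27 → choose Y4 (8).
From Y4: N8=16, L9=19 → choose N8 (16).
From N8: L9=31 → choose L9 (31).
NN route 00 → U6 → Y4 → N8 → L9 → 00 costs 82.
Optimal: 00 → Y4 → L9 → N8 → U6 → 00 costs 72 (by enumerating all 12 distinct tours).
Excess = 82 − 72 = 10.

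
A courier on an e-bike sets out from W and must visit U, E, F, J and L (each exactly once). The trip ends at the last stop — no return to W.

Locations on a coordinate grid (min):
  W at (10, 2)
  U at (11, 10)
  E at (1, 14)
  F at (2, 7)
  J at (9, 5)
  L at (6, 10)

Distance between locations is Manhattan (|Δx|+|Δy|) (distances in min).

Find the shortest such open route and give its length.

Minimum one-way distance = 31 min.

There are 5! = 120 possible orderings.
W → U → E → F → J → L: 9+14+8+9+8 = 48
W → U → E → F → L → J: 9+14+8+7+8 = 46
W → U → E → J → F → L: 9+14+17+9+7 = 56
W → U → E → J → L → F: 9+14+17+8+7 = 55
W → U → E → L → F → J: 9+14+9+7+9 = 48
W → U → E → L → J → F: 9+14+9+8+9 = 49
W → U → F → E → J → L: 9+12+8+17+8 = 54
W → U → F → E → L → J: 9+12+8+9+8 = 46
W → U → F → J → E → L: 9+12+9+17+9 = 56
W → U → F → J → L → E: 9+12+9+8+9 = 47
W → U → F → L → E → J: 9+12+7+9+17 = 54
W → U → F → L → J → E: 9+12+7+8+17 = 53
W → U → J → E → F → L: 9+7+17+8+7 = 48
W → U → J → E → L → F: 9+7+17+9+7 = 49
… (106 more)
W → J → U → L → F → E: 4+7+5+7+8 = 31  ← best
The minimum is 31.
One shortest path: W → J → U → L → F → E.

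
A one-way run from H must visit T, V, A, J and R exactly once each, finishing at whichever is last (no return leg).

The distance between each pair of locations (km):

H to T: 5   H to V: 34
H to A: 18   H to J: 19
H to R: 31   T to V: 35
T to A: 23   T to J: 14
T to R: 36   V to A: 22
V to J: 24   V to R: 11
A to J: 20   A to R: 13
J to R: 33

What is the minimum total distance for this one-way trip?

63 km — the minimum one-way total.

There are 5! = 120 possible orderings.
H - T - V - A - J - R: 5+35+22+20+33 = 115
H - T - V - A - R - J: 5+35+22+13+33 = 108
H - T - V - J - A - R: 5+35+24+20+13 = 97
H - T - V - J - R - A: 5+35+24+33+13 = 110
H - T - V - R - A - J: 5+35+11+13+20 = 84
H - T - V - R - J - A: 5+35+11+33+20 = 104
H - T - A - V - J - R: 5+23+22+24+33 = 107
H - T - A - V - R - J: 5+23+22+11+33 = 94
H - T - A - J - V - R: 5+23+20+24+11 = 83
H - T - A - J - R - V: 5+23+20+33+11 = 92
H - T - A - R - V - J: 5+23+13+11+24 = 76
H - T - A - R - J - V: 5+23+13+33+24 = 98
H - T - J - V - A - R: 5+14+24+22+13 = 78
H - T - J - V - R - A: 5+14+24+11+13 = 67
… (106 more)
H - T - J - A - R - V: 5+14+20+13+11 = 63  ← best
The minimum is 63.
One shortest path: H → T → J → A → R → V.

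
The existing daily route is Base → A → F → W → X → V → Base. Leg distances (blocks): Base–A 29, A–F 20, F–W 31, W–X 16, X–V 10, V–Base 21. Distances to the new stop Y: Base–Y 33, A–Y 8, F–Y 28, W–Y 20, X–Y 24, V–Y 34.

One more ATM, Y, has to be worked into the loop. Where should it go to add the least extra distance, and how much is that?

Adding 12 blocks by placing Y on the Base–A leg.

Insertion cost between consecutive stops i–j is d(i,Y) + d(Y,j) − d(i,j):
  between Base and A: 33 + 8 − 29 = 12
  between A and F: 8 + 28 − 20 = 16
  between F and W: 28 + 20 − 31 = 17
  between W and X: 20 + 24 − 16 = 28
  between X and V: 24 + 34 − 10 = 48
  between V and Base: 34 + 33 − 21 = 46
Cheapest insertion is between Base and A, adding 12.
New total = 127 + 12 = 139.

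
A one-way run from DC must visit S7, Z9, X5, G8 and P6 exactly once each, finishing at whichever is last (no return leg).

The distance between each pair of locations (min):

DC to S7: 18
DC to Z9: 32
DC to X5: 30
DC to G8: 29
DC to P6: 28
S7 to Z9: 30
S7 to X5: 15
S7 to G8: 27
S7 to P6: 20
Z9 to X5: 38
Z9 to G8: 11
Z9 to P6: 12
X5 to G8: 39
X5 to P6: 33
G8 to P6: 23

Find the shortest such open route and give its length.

Minimum one-way distance = 87 min.

There are 5! = 120 possible orderings.
DC - S7 - Z9 - X5 - G8 - P6: 18+30+38+39+23 = 148
DC - S7 - Z9 - X5 - P6 - G8: 18+30+38+33+23 = 142
DC - S7 - Z9 - G8 - X5 - P6: 18+30+11+39+33 = 131
DC - S7 - Z9 - G8 - P6 - X5: 18+30+11+23+33 = 115
DC - S7 - Z9 - P6 - X5 - G8: 18+30+12+33+39 = 132
DC - S7 - Z9 - P6 - G8 - X5: 18+30+12+23+39 = 122
DC - S7 - X5 - Z9 - G8 - P6: 18+15+38+11+23 = 105
DC - S7 - X5 - Z9 - P6 - G8: 18+15+38+12+23 = 106
DC - S7 - X5 - G8 - Z9 - P6: 18+15+39+11+12 = 95
DC - S7 - X5 - G8 - P6 - Z9: 18+15+39+23+12 = 107
DC - S7 - X5 - P6 - Z9 - G8: 18+15+33+12+11 = 89
DC - S7 - X5 - P6 - G8 - Z9: 18+15+33+23+11 = 100
DC - S7 - G8 - Z9 - X5 - P6: 18+27+11+38+33 = 127
DC - S7 - G8 - Z9 - P6 - X5: 18+27+11+12+33 = 101
… (106 more)
DC - G8 - Z9 - P6 - S7 - X5: 29+11+12+20+15 = 87  ← best
The minimum is 87.
One shortest path: DC → G8 → Z9 → P6 → S7 → X5.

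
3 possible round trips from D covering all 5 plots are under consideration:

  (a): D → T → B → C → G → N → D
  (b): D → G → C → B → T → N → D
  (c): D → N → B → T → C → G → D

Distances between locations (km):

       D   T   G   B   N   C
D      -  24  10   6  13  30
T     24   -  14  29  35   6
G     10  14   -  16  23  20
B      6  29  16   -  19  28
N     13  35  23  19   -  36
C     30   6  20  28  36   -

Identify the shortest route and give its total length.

Shortest is (c), total 97 km.

(a): 24 + 29 + 28 + 20 + 23 + 13 = 137
(b): 10 + 20 + 28 + 29 + 35 + 13 = 135
(c): 13 + 19 + 29 + 6 + 20 + 10 = 97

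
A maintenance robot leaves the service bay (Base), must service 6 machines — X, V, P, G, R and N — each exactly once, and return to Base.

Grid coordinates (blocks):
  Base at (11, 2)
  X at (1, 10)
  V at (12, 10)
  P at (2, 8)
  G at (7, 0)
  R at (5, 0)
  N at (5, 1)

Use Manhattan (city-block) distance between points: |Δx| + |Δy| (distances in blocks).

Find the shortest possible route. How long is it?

There are 360 distinct closed tours to check (reversals are equivalent).
Base-X-V-P-G-R-N-Base: 18+11+12+13+2+1+7 = 64
Base-X-V-P-G-N-R-Base: 18+11+12+13+3+1+8 = 66
Base-X-V-P-R-G-N-Base: 18+11+12+11+2+3+7 = 64
Base-X-V-P-R-N-G-Base: 18+11+12+11+1+3+6 = 62
Base-X-V-P-N-G-R-Base: 18+11+12+10+3+2+8 = 64
Base-X-V-P-N-R-G-Base: 18+11+12+10+1+2+6 = 60
Base-X-V-G-P-R-N-Base: 18+11+15+13+11+1+7 = 76
Base-X-V-G-P-N-R-Base: 18+11+15+13+10+1+8 = 76
… (352 more)
Base-V-X-P-N-R-G-Base: 9+11+3+10+1+2+6 = 42  ← best
The minimum is 42.
One optimal route: Base → V → X → P → N → R → G → Base (or its reverse).

Minimum total distance: 42 blocks.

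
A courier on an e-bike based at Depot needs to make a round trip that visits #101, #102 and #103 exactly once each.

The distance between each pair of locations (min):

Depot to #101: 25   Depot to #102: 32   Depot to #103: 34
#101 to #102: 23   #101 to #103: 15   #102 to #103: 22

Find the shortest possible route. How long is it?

With 3 stops there are 3!/2 = 3 distinct round trips (a route and its reverse cost the same).
Depot-#101-#102-#103-Depot: 25+23+22+34 = 104
Depot-#101-#103-#102-Depot: 25+15+22+32 = 94
Depot-#102-#101-#103-Depot: 32+23+15+34 = 104
The minimum is 94.
One optimal route: Depot → #101 → #103 → #102 → Depot (or its reverse).

94 min — the shortest possible round trip.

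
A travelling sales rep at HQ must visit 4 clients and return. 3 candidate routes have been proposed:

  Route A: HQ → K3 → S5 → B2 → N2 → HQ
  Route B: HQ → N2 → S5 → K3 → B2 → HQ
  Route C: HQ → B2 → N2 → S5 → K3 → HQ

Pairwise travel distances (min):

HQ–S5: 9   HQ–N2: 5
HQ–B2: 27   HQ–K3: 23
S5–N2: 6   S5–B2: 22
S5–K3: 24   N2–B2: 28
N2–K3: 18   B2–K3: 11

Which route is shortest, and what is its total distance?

Shortest is Route B, total 73 min.

Route A: 23 + 24 + 22 + 28 + 5 = 102
Route B: 5 + 6 + 24 + 11 + 27 = 73
Route C: 27 + 28 + 6 + 24 + 23 = 108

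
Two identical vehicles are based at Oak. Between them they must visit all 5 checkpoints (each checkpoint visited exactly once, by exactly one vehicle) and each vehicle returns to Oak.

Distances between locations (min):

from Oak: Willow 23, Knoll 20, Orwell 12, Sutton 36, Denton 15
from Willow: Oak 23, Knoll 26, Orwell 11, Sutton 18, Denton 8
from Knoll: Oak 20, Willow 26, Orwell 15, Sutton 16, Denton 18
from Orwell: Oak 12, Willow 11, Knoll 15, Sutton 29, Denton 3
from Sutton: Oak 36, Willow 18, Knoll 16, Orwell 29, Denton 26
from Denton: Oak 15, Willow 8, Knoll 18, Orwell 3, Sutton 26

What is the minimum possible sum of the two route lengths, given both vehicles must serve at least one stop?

Try each way of splitting the stops between the two vehicles (each non-empty) and, for each split, find the best tour for each vehicle:
  {Willow} + {Knoll, Orwell, Sutton, Denton}: 46 + 77 = 123
  {Knoll} + {Willow, Orwell, Sutton, Denton}: 40 + 77 = 117
  {Willow, Knoll} + {Orwell, Sutton, Denton}: 69 + 77 = 146
  {Orwell} + {Willow, Knoll, Sutton, Denton}: 24 + 77 = 101
  {Willow, Orwell} + {Knoll, Sutton, Denton}: 46 + 77 = 123
  {Knoll, Orwell} + {Willow, Sutton, Denton}: 47 + 77 = 124
  … (15 splits in total)
Best: vehicle 1 Oak → Orwell → Oak = 24; vehicle 2 Oak → Knoll → Sutton → Willow → Denton → Oak = 77; combined 101.

101 min — the smallest possible combined total.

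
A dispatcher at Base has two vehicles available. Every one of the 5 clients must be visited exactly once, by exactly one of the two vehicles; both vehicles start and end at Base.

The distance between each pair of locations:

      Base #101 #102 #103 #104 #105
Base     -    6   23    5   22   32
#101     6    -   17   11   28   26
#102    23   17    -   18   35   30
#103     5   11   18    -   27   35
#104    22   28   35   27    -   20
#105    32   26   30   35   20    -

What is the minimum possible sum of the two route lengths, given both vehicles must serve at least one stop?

Try each way of splitting the stops between the two vehicles (each non-empty) and, for each split, find the best tour for each vehicle:
  {#101} + {#102, #103, #104, #105}: 12 + 95 = 107
  {#102} + {#101, #103, #104, #105}: 46 + 84 = 130
  {#101, #102} + {#103, #104, #105}: 46 + 82 = 128
  {#103} + {#101, #102, #104, #105}: 10 + 95 = 105
  {#101, #103} + {#102, #104, #105}: 22 + 95 = 117
  {#102, #103} + {#101, #104, #105}: 46 + 74 = 120
  … (15 splits in total)
Best: vehicle 1 Base → #103 → Base = 10; vehicle 2 Base → #101 → #102 → #105 → #104 → Base = 95; combined 105.

Minimum combined distance: 105.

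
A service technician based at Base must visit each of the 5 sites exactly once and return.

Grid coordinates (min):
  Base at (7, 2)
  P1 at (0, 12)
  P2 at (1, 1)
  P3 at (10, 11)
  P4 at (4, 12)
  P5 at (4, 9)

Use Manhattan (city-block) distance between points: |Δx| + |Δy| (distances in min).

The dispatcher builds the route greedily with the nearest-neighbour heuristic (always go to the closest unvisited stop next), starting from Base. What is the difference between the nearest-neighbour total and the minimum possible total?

Base: P2=7, P5=10, P3=12, P4=13, P1=17 ⇒ P2
P2: P5=11, P1=12, P4=14, P3=19 ⇒ P5
P5: P4=3, P1=7, P3=8 ⇒ P4
P4: P1=4, P3=7 ⇒ P1
P1: P3=11 ⇒ P3
NN route Base → P2 → P5 → P4 → P1 → P3 → Base costs 48.
Optimal: Base → P2 → P1 → P4 → P5 → P3 → Base costs 46 (by enumerating all 60 distinct tours).
Excess = 48 − 46 = 2.

Excess over optimum: 2 min.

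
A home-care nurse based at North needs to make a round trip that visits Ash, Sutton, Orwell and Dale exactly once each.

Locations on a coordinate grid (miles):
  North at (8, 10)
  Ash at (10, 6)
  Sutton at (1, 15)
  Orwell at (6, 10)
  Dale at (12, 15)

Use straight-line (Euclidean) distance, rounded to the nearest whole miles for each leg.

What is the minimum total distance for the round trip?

33 miles — the shortest possible round trip.

There are 12 distinct closed tours to check (reversals are equivalent).
North→Ash→Sutton→Orwell→Dale→North: 4+13+7+8+6 = 38
North→Ash→Sutton→Dale→Orwell→North: 4+13+11+8+2 = 38
North→Ash→Orwell→Sutton→Dale→North: 4+6+7+11+6 = 34
North→Ash→Orwell→Dale→Sutton→North: 4+6+8+11+9 = 38
North→Ash→Dale→Sutton→Orwell→North: 4+9+11+7+2 = 33
North→Ash→Dale→Orwell→Sutton→North: 4+9+8+7+9 = 37
North→Sutton→Ash→Orwell→Dale→North: 9+13+6+8+6 = 42
North→Sutton→Ash→Dale→Orwell→North: 9+13+9+8+2 = 41
North→Sutton→Orwell→Ash→Dale→North: 9+7+6+9+6 = 37
North→Sutton→Dale→Ash→Orwell→North: 9+11+9+6+2 = 37
North→Orwell→Ash→Sutton→Dale→North: 2+6+13+11+6 = 38
North→Orwell→Sutton→Ash→Dale→North: 2+7+13+9+6 = 37
The minimum is 33.
One optimal route: North → Ash → Dale → Sutton → Orwell → North (or its reverse).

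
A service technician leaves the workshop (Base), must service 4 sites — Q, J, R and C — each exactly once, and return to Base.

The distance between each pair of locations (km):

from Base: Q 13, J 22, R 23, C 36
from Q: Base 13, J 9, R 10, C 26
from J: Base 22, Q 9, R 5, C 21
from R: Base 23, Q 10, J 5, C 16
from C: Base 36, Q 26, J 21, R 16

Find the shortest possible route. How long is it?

Minimum total distance: 79 km.

Base → Q → J → R → C → Base: 13+9+5+16+36 = 79
Base → Q → J → C → R → Base: 13+9+21+16+23 = 82
Base → Q → R → J → C → Base: 13+10+5+21+36 = 85
Base → Q → R → C → J → Base: 13+10+16+21+22 = 82
Base → Q → C → J → R → Base: 13+26+21+5+23 = 88
Base → Q → C → R → J → Base: 13+26+16+5+22 = 82
Base → J → Q → R → C → Base: 22+9+10+16+36 = 93
Base → J → Q → C → R → Base: 22+9+26+16+23 = 96
Base → J → R → Q → C → Base: 22+5+10+26+36 = 99
Base → J → C → Q → R → Base: 22+21+26+10+23 = 102
Base → R → Q → J → C → Base: 23+10+9+21+36 = 99
Base → R → J → Q → C → Base: 23+5+9+26+36 = 99
The minimum is 79.
One optimal route: Base → Q → J → R → C → Base (or its reverse).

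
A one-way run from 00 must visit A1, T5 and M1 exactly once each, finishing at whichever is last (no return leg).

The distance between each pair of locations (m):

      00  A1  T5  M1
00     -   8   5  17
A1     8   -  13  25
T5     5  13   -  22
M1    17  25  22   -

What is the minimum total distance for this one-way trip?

There are 3! = 6 possible orderings.
00→A1→T5→M1: 8+13+22 = 43
00→A1→M1→T5: 8+25+22 = 55
00→T5→A1→M1: 5+13+25 = 43
00→T5→M1→A1: 5+22+25 = 52
00→M1→A1→T5: 17+25+13 = 55
00→M1→T5→A1: 17+22+13 = 52
The minimum is 43.
One shortest path: 00 → A1 → T5 → M1.

43 m — the minimum one-way total.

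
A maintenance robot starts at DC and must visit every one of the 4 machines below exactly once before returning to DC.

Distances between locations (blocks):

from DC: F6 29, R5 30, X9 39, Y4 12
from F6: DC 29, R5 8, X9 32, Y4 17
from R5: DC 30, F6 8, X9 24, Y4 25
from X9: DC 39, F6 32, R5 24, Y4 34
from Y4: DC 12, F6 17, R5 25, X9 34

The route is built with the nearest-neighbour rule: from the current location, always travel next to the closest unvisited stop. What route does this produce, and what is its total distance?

DC → [Y4:12 / F6:29 / R5:30 / X9:39] → Y4 (12)
Y4 → [F6:17 / R5:25 / X9:34] → F6 (17)
F6 → [R5:8 / X9:32] → R5 (8)
R5 → [X9:24] → X9 (24)
Return X9→DC: 39.
Total = 12 + 17 + 8 + 24 + 39 = 100.

Total distance 100 blocks via the nearest-neighbour route DC → Y4 → F6 → R5 → X9 → DC.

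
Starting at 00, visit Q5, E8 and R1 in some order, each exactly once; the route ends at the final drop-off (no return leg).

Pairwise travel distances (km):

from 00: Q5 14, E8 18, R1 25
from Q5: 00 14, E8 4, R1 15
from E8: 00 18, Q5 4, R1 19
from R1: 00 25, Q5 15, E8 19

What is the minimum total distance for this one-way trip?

There are 3! = 6 possible orderings.
00 → Q5 → E8 → R1: 14+4+19 = 37
00 → Q5 → R1 → E8: 14+15+19 = 48
00 → E8 → Q5 → R1: 18+4+15 = 37
00 → E8 → R1 → Q5: 18+19+15 = 52
00 → R1 → Q5 → E8: 25+15+4 = 44
00 → R1 → E8 → Q5: 25+19+4 = 48
The minimum is 37.
One shortest path: 00 → Q5 → E8 → R1.

Shortest open route: 37 km.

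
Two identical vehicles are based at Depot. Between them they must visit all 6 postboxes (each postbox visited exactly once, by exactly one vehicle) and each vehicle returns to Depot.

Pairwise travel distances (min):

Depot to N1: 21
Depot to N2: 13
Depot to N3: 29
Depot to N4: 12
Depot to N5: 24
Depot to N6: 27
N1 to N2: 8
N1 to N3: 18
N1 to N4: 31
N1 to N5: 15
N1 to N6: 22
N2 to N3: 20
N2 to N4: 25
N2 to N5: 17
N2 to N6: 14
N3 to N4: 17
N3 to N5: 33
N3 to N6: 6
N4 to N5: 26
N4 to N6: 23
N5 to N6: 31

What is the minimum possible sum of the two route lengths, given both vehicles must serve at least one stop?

Minimum combined distance: 114 min.

Try each way of splitting the stops between the two vehicles (each non-empty) and, for each split, find the best tour for each vehicle:
  {N1} + {N2, N3, N4, N5, N6}: 42 + 90 = 132
  {N2} + {N1, N3, N4, N5, N6}: 26 + 96 = 122
  {N1, N2} + {N3, N4, N5, N6}: 42 + 90 = 132
  {N3} + {N1, N2, N4, N5, N6}: 58 + 96 = 154
  {N1, N3} + {N2, N4, N5, N6}: 68 + 90 = 158
  {N2, N3} + {N1, N4, N5, N6}: 62 + 96 = 158
  … (31 splits in total)
  {N4} + {N1, N2, N3, N5, N6}: 24 + 90 = 114  ← best
Best: vehicle 1 Depot → N4 → Depot = 24; vehicle 2 Depot → N2 → N6 → N3 → N1 → N5 → Depot = 90; combined 114.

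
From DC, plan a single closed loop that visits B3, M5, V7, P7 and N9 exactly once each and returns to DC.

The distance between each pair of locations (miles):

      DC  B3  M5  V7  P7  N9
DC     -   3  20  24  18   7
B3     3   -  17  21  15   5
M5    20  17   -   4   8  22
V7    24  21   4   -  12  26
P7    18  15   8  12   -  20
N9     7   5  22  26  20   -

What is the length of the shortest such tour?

There are 60 distinct closed tours to check (reversals are equivalent).
DC → B3 → M5 → V7 → P7 → N9 → DC: 3+17+4+12+20+7 = 63
DC → B3 → M5 → V7 → N9 → P7 → DC: 3+17+4+26+20+18 = 88
DC → B3 → M5 → P7 → V7 → N9 → DC: 3+17+8+12+26+7 = 73
DC → B3 → M5 → P7 → N9 → V7 → DC: 3+17+8+20+26+24 = 98
DC → B3 → M5 → N9 → V7 → P7 → DC: 3+17+22+26+12+18 = 98
DC → B3 → M5 → N9 → P7 → V7 → DC: 3+17+22+20+12+24 = 98
DC → B3 → V7 → M5 → P7 → N9 → DC: 3+21+4+8+20+7 = 63
DC → B3 → V7 → M5 → N9 → P7 → DC: 3+21+4+22+20+18 = 88
DC → B3 → V7 → P7 → M5 → N9 → DC: 3+21+12+8+22+7 = 73
DC → B3 → V7 → P7 → N9 → M5 → DC: 3+21+12+20+22+20 = 98
DC → B3 → V7 → N9 → M5 → P7 → DC: 3+21+26+22+8+18 = 98
DC → B3 → V7 → N9 → P7 → M5 → DC: 3+21+26+20+8+20 = 98
DC → B3 → P7 → M5 → V7 → N9 → DC: 3+15+8+4+26+7 = 63
DC → B3 → P7 → M5 → N9 → V7 → DC: 3+15+8+22+26+24 = 98
… (46 more)
The minimum is 63.
One optimal route: DC → B3 → M5 → V7 → P7 → N9 → DC (or its reverse).

Minimum total distance: 63 miles.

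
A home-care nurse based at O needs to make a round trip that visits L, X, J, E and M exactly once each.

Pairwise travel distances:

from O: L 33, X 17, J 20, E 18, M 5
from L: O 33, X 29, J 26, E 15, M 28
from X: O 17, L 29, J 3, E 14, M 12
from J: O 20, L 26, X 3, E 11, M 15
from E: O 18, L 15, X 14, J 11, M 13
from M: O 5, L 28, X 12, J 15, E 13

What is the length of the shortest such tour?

O-L-X-J-E-M-O: 33+29+3+11+13+5 = 94
O-L-X-J-M-E-O: 33+29+3+15+13+18 = 111
O-L-X-E-J-M-O: 33+29+14+11+15+5 = 107
O-L-X-E-M-J-O: 33+29+14+13+15+20 = 124
O-L-X-M-J-E-O: 33+29+12+15+11+18 = 118
O-L-X-M-E-J-O: 33+29+12+13+11+20 = 118
O-L-J-X-E-M-O: 33+26+3+14+13+5 = 94
O-L-J-X-M-E-O: 33+26+3+12+13+18 = 105
O-L-J-E-X-M-O: 33+26+11+14+12+5 = 101
O-L-J-E-M-X-O: 33+26+11+13+12+17 = 112
O-L-J-M-X-E-O: 33+26+15+12+14+18 = 118
O-L-J-M-E-X-O: 33+26+15+13+14+17 = 118
O-L-E-X-J-M-O: 33+15+14+3+15+5 = 85
O-L-E-X-M-J-O: 33+15+14+12+15+20 = 109
… (46 more)
O-L-E-J-X-M-O: 33+15+11+3+12+5 = 79  ← best
The minimum is 79.
One optimal route: O → L → E → J → X → M → O (or its reverse).

Minimum total distance: 79.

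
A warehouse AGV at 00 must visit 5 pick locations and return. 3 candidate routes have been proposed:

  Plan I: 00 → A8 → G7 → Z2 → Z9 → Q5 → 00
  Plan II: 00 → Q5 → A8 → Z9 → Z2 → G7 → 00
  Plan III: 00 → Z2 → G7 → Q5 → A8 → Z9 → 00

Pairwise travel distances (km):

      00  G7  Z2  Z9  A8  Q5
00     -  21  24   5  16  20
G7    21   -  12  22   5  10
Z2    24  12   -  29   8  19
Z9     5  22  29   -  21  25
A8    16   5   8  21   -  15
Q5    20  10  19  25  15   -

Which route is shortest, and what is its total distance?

Plan I: 16 + 5 + 12 + 29 + 25 + 20 = 107
Plan II: 20 + 15 + 21 + 29 + 12 + 21 = 118
Plan III: 24 + 12 + 10 + 15 + 21 + 5 = 87

87 km — Plan III is the shortest.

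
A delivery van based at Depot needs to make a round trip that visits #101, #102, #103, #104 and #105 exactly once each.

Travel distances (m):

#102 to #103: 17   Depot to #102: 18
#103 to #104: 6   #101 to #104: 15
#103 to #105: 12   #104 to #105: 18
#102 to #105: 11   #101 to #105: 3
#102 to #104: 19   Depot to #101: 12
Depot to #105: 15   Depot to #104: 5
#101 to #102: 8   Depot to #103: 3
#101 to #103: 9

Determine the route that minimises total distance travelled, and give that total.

With 5 stops there are 5!/2 = 60 distinct round trips (a route and its reverse cost the same).
Depot → #101 → #102 → #103 → #104 → #105 → Depot: 12+8+17+6+18+15 = 76
Depot → #101 → #102 → #103 → #105 → #104 → Depot: 12+8+17+12+18+5 = 72
Depot → #101 → #102 → #104 → #103 → #105 → Depot: 12+8+19+6+12+15 = 72
Depot → #101 → #102 → #104 → #105 → #103 → Depot: 12+8+19+18+12+3 = 72
Depot → #101 → #102 → #105 → #103 → #104 → Depot: 12+8+11+12+6+5 = 54
Depot → #101 → #102 → #105 → #104 → #103 → Depot: 12+8+11+18+6+3 = 58
Depot → #101 → #103 → #102 → #104 → #105 → Depot: 12+9+17+19+18+15 = 90
Depot → #101 → #103 → #102 → #105 → #104 → Depot: 12+9+17+11+18+5 = 72
Depot → #101 → #103 → #104 → #102 → #105 → Depot: 12+9+6+19+11+15 = 72
Depot → #101 → #103 → #104 → #105 → #102 → Depot: 12+9+6+18+11+18 = 74
Depot → #101 → #103 → #105 → #102 → #104 → Depot: 12+9+12+11+19+5 = 68
Depot → #101 → #103 → #105 → #104 → #102 → Depot: 12+9+12+18+19+18 = 88
Depot → #101 → #104 → #102 → #103 → #105 → Depot: 12+15+19+17+12+15 = 90
Depot → #101 → #104 → #102 → #105 → #103 → Depot: 12+15+19+11+12+3 = 72
… (46 more)
Depot → #103 → #101 → #105 → #102 → #104 → Depot: 3+9+3+11+19+5 = 50  ← best
The minimum is 50.
One optimal route: Depot → #103 → #101 → #105 → #102 → #104 → Depot (or its reverse).

50 m — the shortest possible round trip.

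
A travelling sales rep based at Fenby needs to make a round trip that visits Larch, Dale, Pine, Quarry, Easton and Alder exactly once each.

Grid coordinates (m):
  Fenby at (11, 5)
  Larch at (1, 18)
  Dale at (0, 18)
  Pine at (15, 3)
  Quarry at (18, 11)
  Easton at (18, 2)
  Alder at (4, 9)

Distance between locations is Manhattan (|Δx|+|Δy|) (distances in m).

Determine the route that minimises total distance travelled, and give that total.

Minimum total distance: 68 m.

Fenby → Larch → Dale → Pine → Quarry → Easton → Alder → Fenby: 23+1+30+11+9+21+11 = 106
Fenby → Larch → Dale → Pine → Quarry → Alder → Easton → Fenby: 23+1+30+11+16+21+10 = 112
Fenby → Larch → Dale → Pine → Easton → Quarry → Alder → Fenby: 23+1+30+4+9+16+11 = 94
Fenby → Larch → Dale → Pine → Easton → Alder → Quarry → Fenby: 23+1+30+4+21+16+13 = 108
Fenby → Larch → Dale → Pine → Alder → Quarry → Easton → Fenby: 23+1+30+17+16+9+10 = 106
Fenby → Larch → Dale → Pine → Alder → Easton → Quarry → Fenby: 23+1+30+17+21+9+13 = 114
Fenby → Larch → Dale → Quarry → Pine → Easton → Alder → Fenby: 23+1+25+11+4+21+11 = 96
Fenby → Larch → Dale → Quarry → Pine → Alder → Easton → Fenby: 23+1+25+11+17+21+10 = 108
… (352 more)
Fenby → Pine → Easton → Quarry → Larch → Dale → Alder → Fenby: 6+4+9+24+1+13+11 = 68  ← best
The minimum is 68.
One optimal route: Fenby → Pine → Easton → Quarry → Larch → Dale → Alder → Fenby (or its reverse).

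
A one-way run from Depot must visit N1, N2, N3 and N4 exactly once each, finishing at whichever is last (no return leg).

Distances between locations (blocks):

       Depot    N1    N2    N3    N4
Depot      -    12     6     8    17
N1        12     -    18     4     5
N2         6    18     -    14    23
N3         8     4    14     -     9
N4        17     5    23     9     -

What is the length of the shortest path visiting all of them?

Shortest open route: 29 blocks.

There are 4! = 24 possible orderings.
Depot - N1 - N2 - N3 - N4: 12+18+14+9 = 53
Depot - N1 - N2 - N4 - N3: 12+18+23+9 = 62
Depot - N1 - N3 - N2 - N4: 12+4+14+23 = 53
Depot - N1 - N3 - N4 - N2: 12+4+9+23 = 48
Depot - N1 - N4 - N2 - N3: 12+5+23+14 = 54
Depot - N1 - N4 - N3 - N2: 12+5+9+14 = 40
Depot - N2 - N1 - N3 - N4: 6+18+4+9 = 37
Depot - N2 - N1 - N4 - N3: 6+18+5+9 = 38
Depot - N2 - N3 - N1 - N4: 6+14+4+5 = 29
Depot - N2 - N3 - N4 - N1: 6+14+9+5 = 34
Depot - N2 - N4 - N1 - N3: 6+23+5+4 = 38
Depot - N2 - N4 - N3 - N1: 6+23+9+4 = 42
Depot - N3 - N1 - N2 - N4: 8+4+18+23 = 53
Depot - N3 - N1 - N4 - N2: 8+4+5+23 = 40
… (10 more)
The minimum is 29.
One shortest path: Depot → N2 → N3 → N1 → N4.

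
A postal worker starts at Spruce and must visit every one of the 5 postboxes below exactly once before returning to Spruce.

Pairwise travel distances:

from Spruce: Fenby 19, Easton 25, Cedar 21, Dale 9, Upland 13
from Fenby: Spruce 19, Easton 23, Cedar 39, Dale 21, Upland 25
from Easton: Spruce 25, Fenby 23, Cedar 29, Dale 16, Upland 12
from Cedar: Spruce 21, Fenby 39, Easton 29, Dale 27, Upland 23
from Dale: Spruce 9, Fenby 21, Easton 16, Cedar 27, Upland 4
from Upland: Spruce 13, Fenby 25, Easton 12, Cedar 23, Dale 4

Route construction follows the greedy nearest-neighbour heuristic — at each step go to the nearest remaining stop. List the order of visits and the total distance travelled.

Spruce → [Dale:9 / Upland:13 / Fenby:19 / Cedar:21 / Easton:25] → Dale (9)
Dale → [Upland:4 / Easton:16 / Fenby:21 / Cedar:27] → Upland (4)
Upland → [Easton:12 / Cedar:23 / Fenby:25] → Easton (12)
Easton → [Fenby:23 / Cedar:29] → Fenby (23)
Fenby → [Cedar:39] → Cedar (39)
Return Cedar→Spruce: 21.
Total = 9 + 4 + 12 + 23 + 39 + 21 = 108.

Total distance 108 via the nearest-neighbour route Spruce → Dale → Upland → Easton → Fenby → Cedar → Spruce.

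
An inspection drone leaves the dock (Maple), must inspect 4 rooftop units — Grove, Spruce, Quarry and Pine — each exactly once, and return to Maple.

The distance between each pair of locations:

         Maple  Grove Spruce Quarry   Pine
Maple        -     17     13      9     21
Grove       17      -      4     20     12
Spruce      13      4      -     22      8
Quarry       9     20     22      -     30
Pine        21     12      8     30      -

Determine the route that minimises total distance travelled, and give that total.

Maple → Grove → Spruce → Quarry → Pine → Maple: 17+4+22+30+21 = 94
Maple → Grove → Spruce → Pine → Quarry → Maple: 17+4+8+30+9 = 68
Maple → Grove → Quarry → Spruce → Pine → Maple: 17+20+22+8+21 = 88
Maple → Grove → Quarry → Pine → Spruce → Maple: 17+20+30+8+13 = 88
Maple → Grove → Pine → Spruce → Quarry → Maple: 17+12+8+22+9 = 68
Maple → Grove → Pine → Quarry → Spruce → Maple: 17+12+30+22+13 = 94
Maple → Spruce → Grove → Quarry → Pine → Maple: 13+4+20+30+21 = 88
Maple → Spruce → Grove → Pine → Quarry → Maple: 13+4+12+30+9 = 68
Maple → Spruce → Quarry → Grove → Pine → Maple: 13+22+20+12+21 = 88
Maple → Spruce → Pine → Grove → Quarry → Maple: 13+8+12+20+9 = 62
Maple → Quarry → Grove → Spruce → Pine → Maple: 9+20+4+8+21 = 62
Maple → Quarry → Spruce → Grove → Pine → Maple: 9+22+4+12+21 = 68
The minimum is 62.
One optimal route: Maple → Spruce → Pine → Grove → Quarry → Maple (or its reverse).

Shortest round trip = 62.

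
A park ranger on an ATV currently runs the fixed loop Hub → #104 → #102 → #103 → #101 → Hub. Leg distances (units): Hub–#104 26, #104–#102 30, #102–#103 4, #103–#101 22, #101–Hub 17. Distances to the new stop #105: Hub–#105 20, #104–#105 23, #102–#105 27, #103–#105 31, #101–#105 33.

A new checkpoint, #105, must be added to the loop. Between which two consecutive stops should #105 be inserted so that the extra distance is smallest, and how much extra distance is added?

Minimum extra distance: 17, inserting #105 between Hub and #104.

Insertion cost between consecutive stops i–j is d(i,#105) + d(#105,j) − d(i,j):
  between Hub and #104: 20 + 23 − 26 = 17
  between #104 and #102: 23 + 27 − 30 = 20
  between #102 and #103: 27 + 31 − 4 = 54
  between #103 and #101: 31 + 33 − 22 = 42
  between #101 and Hub: 33 + 20 − 17 = 36
Cheapest insertion is between Hub and #104, adding 17.
New total = 99 + 17 = 116.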